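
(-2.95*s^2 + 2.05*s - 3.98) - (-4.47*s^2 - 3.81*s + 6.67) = 1.52*s^2 + 5.86*s - 10.65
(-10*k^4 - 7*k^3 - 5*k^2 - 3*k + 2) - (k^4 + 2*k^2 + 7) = -11*k^4 - 7*k^3 - 7*k^2 - 3*k - 5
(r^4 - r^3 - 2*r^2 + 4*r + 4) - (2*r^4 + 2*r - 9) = -r^4 - r^3 - 2*r^2 + 2*r + 13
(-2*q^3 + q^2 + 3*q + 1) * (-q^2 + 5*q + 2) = 2*q^5 - 11*q^4 - 2*q^3 + 16*q^2 + 11*q + 2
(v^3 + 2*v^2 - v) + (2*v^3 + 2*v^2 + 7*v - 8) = 3*v^3 + 4*v^2 + 6*v - 8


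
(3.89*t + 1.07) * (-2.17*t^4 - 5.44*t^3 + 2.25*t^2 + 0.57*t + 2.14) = -8.4413*t^5 - 23.4835*t^4 + 2.9317*t^3 + 4.6248*t^2 + 8.9345*t + 2.2898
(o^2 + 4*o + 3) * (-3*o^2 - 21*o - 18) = -3*o^4 - 33*o^3 - 111*o^2 - 135*o - 54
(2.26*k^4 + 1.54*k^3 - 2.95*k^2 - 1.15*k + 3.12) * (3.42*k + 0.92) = 7.7292*k^5 + 7.346*k^4 - 8.6722*k^3 - 6.647*k^2 + 9.6124*k + 2.8704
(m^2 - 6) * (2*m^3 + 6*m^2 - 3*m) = 2*m^5 + 6*m^4 - 15*m^3 - 36*m^2 + 18*m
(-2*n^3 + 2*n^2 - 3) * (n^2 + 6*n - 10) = -2*n^5 - 10*n^4 + 32*n^3 - 23*n^2 - 18*n + 30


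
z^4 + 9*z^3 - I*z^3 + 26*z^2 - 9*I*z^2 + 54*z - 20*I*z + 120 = (z + 4)*(z + 5)*(z - 3*I)*(z + 2*I)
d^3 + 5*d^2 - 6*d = d*(d - 1)*(d + 6)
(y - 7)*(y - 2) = y^2 - 9*y + 14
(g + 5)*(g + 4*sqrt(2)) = g^2 + 5*g + 4*sqrt(2)*g + 20*sqrt(2)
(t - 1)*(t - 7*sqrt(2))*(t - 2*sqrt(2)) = t^3 - 9*sqrt(2)*t^2 - t^2 + 9*sqrt(2)*t + 28*t - 28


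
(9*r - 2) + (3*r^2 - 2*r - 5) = 3*r^2 + 7*r - 7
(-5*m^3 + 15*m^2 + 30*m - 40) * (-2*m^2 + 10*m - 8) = 10*m^5 - 80*m^4 + 130*m^3 + 260*m^2 - 640*m + 320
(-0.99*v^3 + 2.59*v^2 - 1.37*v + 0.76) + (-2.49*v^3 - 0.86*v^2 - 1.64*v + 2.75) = -3.48*v^3 + 1.73*v^2 - 3.01*v + 3.51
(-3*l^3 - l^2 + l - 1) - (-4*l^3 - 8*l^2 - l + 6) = l^3 + 7*l^2 + 2*l - 7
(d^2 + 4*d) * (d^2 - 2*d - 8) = d^4 + 2*d^3 - 16*d^2 - 32*d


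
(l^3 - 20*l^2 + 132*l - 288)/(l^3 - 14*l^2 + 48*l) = (l - 6)/l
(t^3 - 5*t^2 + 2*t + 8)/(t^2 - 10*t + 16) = (t^2 - 3*t - 4)/(t - 8)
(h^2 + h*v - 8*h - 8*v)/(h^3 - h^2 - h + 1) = (h^2 + h*v - 8*h - 8*v)/(h^3 - h^2 - h + 1)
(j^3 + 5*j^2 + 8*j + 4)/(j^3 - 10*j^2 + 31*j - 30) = (j^3 + 5*j^2 + 8*j + 4)/(j^3 - 10*j^2 + 31*j - 30)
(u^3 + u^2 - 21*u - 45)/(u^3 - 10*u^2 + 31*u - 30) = (u^2 + 6*u + 9)/(u^2 - 5*u + 6)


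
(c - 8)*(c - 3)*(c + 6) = c^3 - 5*c^2 - 42*c + 144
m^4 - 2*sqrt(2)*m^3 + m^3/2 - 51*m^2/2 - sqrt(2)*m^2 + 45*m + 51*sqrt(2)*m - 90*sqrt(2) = (m - 3)*(m - 5/2)*(m + 6)*(m - 2*sqrt(2))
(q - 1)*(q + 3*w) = q^2 + 3*q*w - q - 3*w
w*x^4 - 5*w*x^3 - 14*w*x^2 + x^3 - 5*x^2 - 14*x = x*(x - 7)*(x + 2)*(w*x + 1)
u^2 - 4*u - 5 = (u - 5)*(u + 1)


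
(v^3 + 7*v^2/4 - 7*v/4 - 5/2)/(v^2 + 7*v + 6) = (4*v^2 + 3*v - 10)/(4*(v + 6))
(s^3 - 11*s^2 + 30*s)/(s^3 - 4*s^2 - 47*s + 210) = s/(s + 7)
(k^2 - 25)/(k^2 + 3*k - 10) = (k - 5)/(k - 2)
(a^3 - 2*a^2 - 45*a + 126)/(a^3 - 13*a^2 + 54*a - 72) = (a + 7)/(a - 4)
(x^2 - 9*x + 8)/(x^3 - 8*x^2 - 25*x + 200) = (x - 1)/(x^2 - 25)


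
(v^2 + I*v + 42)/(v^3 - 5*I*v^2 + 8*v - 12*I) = (v + 7*I)/(v^2 + I*v + 2)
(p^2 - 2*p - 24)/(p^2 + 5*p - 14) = (p^2 - 2*p - 24)/(p^2 + 5*p - 14)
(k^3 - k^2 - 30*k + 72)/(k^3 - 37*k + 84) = (k + 6)/(k + 7)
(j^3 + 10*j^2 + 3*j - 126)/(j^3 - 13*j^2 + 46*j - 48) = (j^2 + 13*j + 42)/(j^2 - 10*j + 16)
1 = 1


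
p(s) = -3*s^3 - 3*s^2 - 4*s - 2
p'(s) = -9*s^2 - 6*s - 4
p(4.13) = -281.03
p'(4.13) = -182.29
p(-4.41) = 214.59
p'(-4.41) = -152.57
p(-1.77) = 12.32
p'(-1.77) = -21.58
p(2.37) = -68.27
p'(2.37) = -68.77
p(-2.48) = 35.23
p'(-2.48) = -44.47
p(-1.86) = 14.37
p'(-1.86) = -23.98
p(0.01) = -2.04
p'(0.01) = -4.06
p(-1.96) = 16.90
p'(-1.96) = -26.81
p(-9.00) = 1978.00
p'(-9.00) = -679.00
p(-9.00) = 1978.00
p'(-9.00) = -679.00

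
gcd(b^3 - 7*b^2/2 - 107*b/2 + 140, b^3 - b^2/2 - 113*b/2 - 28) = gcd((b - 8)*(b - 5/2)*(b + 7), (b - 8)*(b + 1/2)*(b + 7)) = b^2 - b - 56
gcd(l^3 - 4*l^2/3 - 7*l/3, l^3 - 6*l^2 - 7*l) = l^2 + l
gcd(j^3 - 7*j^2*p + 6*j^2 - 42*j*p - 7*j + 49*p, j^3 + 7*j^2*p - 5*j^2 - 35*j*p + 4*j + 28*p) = j - 1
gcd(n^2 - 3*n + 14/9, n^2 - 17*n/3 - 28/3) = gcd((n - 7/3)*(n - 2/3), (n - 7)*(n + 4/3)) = 1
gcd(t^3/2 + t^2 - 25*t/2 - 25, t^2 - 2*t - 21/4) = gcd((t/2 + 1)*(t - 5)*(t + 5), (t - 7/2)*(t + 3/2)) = 1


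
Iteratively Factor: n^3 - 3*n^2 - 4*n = (n + 1)*(n^2 - 4*n) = (n - 4)*(n + 1)*(n)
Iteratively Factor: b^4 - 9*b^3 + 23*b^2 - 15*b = (b - 1)*(b^3 - 8*b^2 + 15*b) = b*(b - 1)*(b^2 - 8*b + 15) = b*(b - 5)*(b - 1)*(b - 3)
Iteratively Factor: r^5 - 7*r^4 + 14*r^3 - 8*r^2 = (r - 4)*(r^4 - 3*r^3 + 2*r^2) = (r - 4)*(r - 2)*(r^3 - r^2) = (r - 4)*(r - 2)*(r - 1)*(r^2) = r*(r - 4)*(r - 2)*(r - 1)*(r)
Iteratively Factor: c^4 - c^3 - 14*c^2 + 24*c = (c - 3)*(c^3 + 2*c^2 - 8*c) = (c - 3)*(c + 4)*(c^2 - 2*c) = (c - 3)*(c - 2)*(c + 4)*(c)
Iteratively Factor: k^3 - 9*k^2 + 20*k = (k)*(k^2 - 9*k + 20) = k*(k - 5)*(k - 4)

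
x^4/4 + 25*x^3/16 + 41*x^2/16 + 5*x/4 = x*(x/4 + 1)*(x + 1)*(x + 5/4)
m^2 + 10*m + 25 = (m + 5)^2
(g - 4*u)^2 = g^2 - 8*g*u + 16*u^2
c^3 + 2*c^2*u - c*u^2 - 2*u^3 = (c - u)*(c + u)*(c + 2*u)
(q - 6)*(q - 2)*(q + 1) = q^3 - 7*q^2 + 4*q + 12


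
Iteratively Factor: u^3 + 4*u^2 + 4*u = (u + 2)*(u^2 + 2*u) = u*(u + 2)*(u + 2)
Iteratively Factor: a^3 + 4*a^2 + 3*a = (a + 3)*(a^2 + a) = (a + 1)*(a + 3)*(a)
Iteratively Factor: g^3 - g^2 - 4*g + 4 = (g - 1)*(g^2 - 4) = (g - 2)*(g - 1)*(g + 2)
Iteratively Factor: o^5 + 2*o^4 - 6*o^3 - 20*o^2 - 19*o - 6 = (o + 1)*(o^4 + o^3 - 7*o^2 - 13*o - 6) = (o + 1)^2*(o^3 - 7*o - 6) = (o - 3)*(o + 1)^2*(o^2 + 3*o + 2) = (o - 3)*(o + 1)^3*(o + 2)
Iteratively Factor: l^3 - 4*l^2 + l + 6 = (l + 1)*(l^2 - 5*l + 6) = (l - 3)*(l + 1)*(l - 2)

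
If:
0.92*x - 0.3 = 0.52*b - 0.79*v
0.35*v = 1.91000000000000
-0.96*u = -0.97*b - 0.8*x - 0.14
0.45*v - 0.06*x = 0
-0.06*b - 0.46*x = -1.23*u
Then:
No Solution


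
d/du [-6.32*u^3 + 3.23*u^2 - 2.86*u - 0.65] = -18.96*u^2 + 6.46*u - 2.86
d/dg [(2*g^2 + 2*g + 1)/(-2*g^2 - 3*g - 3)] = (-2*g^2 - 8*g - 3)/(4*g^4 + 12*g^3 + 21*g^2 + 18*g + 9)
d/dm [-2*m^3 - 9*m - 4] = -6*m^2 - 9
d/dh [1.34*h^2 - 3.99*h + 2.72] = 2.68*h - 3.99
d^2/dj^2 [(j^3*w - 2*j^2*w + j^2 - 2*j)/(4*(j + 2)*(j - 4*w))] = (j*(j + 2)^2*(j^2*w - 2*j*w + j - 2) + j*(j + 2)*(j - 4*w)*(j^2*w - 2*j*w + j - 2) + j*(j - 4*w)^2*(j^2*w - 2*j*w + j - 2) + (j + 2)^2*(j - 4*w)^2*(3*j*w - 2*w + 1) + (j + 2)^2*(j - 4*w)*(-3*j^2*w + 4*j*w - 2*j + 2) + (j + 2)*(j - 4*w)^2*(-3*j^2*w + 4*j*w - 2*j + 2))/(2*(j + 2)^3*(j - 4*w)^3)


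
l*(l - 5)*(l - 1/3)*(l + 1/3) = l^4 - 5*l^3 - l^2/9 + 5*l/9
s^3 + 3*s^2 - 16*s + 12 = (s - 2)*(s - 1)*(s + 6)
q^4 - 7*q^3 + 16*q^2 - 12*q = q*(q - 3)*(q - 2)^2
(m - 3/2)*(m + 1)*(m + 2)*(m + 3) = m^4 + 9*m^3/2 + 2*m^2 - 21*m/2 - 9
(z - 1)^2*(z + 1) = z^3 - z^2 - z + 1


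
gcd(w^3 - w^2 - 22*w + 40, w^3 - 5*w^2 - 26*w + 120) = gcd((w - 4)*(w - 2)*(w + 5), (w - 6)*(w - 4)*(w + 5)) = w^2 + w - 20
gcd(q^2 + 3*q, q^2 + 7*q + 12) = q + 3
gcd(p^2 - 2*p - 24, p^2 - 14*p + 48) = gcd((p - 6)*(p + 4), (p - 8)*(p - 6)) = p - 6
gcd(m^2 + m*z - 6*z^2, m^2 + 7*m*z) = 1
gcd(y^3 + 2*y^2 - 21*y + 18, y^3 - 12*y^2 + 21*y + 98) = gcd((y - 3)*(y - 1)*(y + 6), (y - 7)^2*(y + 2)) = 1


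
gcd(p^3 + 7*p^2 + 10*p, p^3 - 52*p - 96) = p + 2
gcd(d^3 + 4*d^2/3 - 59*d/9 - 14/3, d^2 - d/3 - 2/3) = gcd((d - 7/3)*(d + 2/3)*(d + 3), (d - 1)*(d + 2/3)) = d + 2/3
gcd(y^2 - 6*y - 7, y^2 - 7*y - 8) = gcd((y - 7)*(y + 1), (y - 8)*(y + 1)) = y + 1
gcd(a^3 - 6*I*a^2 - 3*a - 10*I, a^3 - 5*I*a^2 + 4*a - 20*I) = a^2 - 7*I*a - 10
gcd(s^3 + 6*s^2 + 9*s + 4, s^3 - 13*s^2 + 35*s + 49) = s + 1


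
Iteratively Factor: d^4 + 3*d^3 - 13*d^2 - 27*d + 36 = (d + 4)*(d^3 - d^2 - 9*d + 9) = (d - 3)*(d + 4)*(d^2 + 2*d - 3) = (d - 3)*(d + 3)*(d + 4)*(d - 1)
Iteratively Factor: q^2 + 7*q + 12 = (q + 4)*(q + 3)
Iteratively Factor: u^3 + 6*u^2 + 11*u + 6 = (u + 3)*(u^2 + 3*u + 2) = (u + 2)*(u + 3)*(u + 1)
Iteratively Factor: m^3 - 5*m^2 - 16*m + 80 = (m - 4)*(m^2 - m - 20) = (m - 4)*(m + 4)*(m - 5)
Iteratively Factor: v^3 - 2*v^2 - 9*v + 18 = (v - 3)*(v^2 + v - 6) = (v - 3)*(v - 2)*(v + 3)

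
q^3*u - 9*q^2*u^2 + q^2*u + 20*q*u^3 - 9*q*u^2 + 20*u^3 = (q - 5*u)*(q - 4*u)*(q*u + u)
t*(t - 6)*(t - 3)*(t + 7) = t^4 - 2*t^3 - 45*t^2 + 126*t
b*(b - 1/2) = b^2 - b/2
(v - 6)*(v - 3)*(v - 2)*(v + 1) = v^4 - 10*v^3 + 25*v^2 - 36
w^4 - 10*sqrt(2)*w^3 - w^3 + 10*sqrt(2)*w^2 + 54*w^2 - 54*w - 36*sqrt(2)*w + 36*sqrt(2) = (w - 1)*(w - 6*sqrt(2))*(w - 3*sqrt(2))*(w - sqrt(2))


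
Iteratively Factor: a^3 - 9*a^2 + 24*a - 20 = (a - 5)*(a^2 - 4*a + 4) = (a - 5)*(a - 2)*(a - 2)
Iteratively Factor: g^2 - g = (g - 1)*(g)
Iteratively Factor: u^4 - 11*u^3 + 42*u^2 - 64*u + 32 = (u - 4)*(u^3 - 7*u^2 + 14*u - 8) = (u - 4)*(u - 2)*(u^2 - 5*u + 4) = (u - 4)^2*(u - 2)*(u - 1)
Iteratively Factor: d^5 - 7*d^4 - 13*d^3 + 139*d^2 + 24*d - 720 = (d - 4)*(d^4 - 3*d^3 - 25*d^2 + 39*d + 180) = (d - 4)*(d + 3)*(d^3 - 6*d^2 - 7*d + 60) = (d - 4)^2*(d + 3)*(d^2 - 2*d - 15) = (d - 4)^2*(d + 3)^2*(d - 5)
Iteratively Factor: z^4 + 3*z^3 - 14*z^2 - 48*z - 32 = (z + 2)*(z^3 + z^2 - 16*z - 16) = (z + 1)*(z + 2)*(z^2 - 16) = (z - 4)*(z + 1)*(z + 2)*(z + 4)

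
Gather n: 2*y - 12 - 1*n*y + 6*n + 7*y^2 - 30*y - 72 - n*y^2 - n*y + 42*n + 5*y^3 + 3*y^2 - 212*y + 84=n*(-y^2 - 2*y + 48) + 5*y^3 + 10*y^2 - 240*y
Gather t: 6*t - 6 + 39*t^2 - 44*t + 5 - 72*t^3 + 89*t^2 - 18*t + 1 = -72*t^3 + 128*t^2 - 56*t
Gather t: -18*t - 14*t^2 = -14*t^2 - 18*t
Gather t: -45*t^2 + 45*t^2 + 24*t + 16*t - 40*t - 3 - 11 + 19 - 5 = 0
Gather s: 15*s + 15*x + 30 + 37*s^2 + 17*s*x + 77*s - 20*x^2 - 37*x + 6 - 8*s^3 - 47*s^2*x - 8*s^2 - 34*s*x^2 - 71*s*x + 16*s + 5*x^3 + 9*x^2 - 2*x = -8*s^3 + s^2*(29 - 47*x) + s*(-34*x^2 - 54*x + 108) + 5*x^3 - 11*x^2 - 24*x + 36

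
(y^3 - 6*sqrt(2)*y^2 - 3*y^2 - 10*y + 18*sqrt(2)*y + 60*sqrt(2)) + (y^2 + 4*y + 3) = y^3 - 6*sqrt(2)*y^2 - 2*y^2 - 6*y + 18*sqrt(2)*y + 3 + 60*sqrt(2)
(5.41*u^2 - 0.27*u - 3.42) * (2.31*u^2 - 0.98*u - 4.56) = 12.4971*u^4 - 5.9255*u^3 - 32.3052*u^2 + 4.5828*u + 15.5952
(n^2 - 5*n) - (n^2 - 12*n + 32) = 7*n - 32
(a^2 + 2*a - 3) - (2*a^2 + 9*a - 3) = -a^2 - 7*a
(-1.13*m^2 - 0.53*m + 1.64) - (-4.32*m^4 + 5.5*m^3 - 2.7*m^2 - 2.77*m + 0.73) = 4.32*m^4 - 5.5*m^3 + 1.57*m^2 + 2.24*m + 0.91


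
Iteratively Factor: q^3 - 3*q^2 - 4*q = (q - 4)*(q^2 + q) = q*(q - 4)*(q + 1)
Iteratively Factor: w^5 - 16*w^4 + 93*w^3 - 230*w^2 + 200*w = (w)*(w^4 - 16*w^3 + 93*w^2 - 230*w + 200) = w*(w - 4)*(w^3 - 12*w^2 + 45*w - 50) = w*(w - 5)*(w - 4)*(w^2 - 7*w + 10) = w*(w - 5)*(w - 4)*(w - 2)*(w - 5)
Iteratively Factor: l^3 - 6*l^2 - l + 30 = (l - 5)*(l^2 - l - 6) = (l - 5)*(l - 3)*(l + 2)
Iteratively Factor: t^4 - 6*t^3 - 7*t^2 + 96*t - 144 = (t + 4)*(t^3 - 10*t^2 + 33*t - 36) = (t - 3)*(t + 4)*(t^2 - 7*t + 12) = (t - 4)*(t - 3)*(t + 4)*(t - 3)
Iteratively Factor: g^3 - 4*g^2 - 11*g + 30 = (g + 3)*(g^2 - 7*g + 10) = (g - 5)*(g + 3)*(g - 2)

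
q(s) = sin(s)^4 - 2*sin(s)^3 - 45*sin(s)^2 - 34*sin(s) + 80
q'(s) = 4*sin(s)^3*cos(s) - 6*sin(s)^2*cos(s) - 90*sin(s)*cos(s) - 34*cos(s)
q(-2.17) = 78.98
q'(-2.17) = -19.16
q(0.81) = 31.28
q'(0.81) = -69.51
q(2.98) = 73.36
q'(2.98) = 47.99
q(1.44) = 1.07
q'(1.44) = -16.33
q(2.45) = 39.66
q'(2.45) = 71.48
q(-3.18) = 78.63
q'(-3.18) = 37.44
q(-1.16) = 75.60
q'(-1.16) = 16.13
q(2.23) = 24.41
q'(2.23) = 65.49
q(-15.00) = 83.81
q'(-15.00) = -15.87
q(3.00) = 74.30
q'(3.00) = 46.34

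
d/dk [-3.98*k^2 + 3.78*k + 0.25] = 3.78 - 7.96*k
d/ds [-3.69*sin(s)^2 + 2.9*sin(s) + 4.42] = (2.9 - 7.38*sin(s))*cos(s)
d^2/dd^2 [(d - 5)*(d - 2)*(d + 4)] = 6*d - 6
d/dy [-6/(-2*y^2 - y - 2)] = 6*(-4*y - 1)/(2*y^2 + y + 2)^2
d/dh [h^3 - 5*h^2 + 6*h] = 3*h^2 - 10*h + 6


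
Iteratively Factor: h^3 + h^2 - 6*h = (h - 2)*(h^2 + 3*h) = (h - 2)*(h + 3)*(h)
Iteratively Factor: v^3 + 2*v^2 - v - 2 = (v + 2)*(v^2 - 1) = (v + 1)*(v + 2)*(v - 1)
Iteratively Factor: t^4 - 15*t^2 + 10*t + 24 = (t + 4)*(t^3 - 4*t^2 + t + 6) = (t - 2)*(t + 4)*(t^2 - 2*t - 3) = (t - 2)*(t + 1)*(t + 4)*(t - 3)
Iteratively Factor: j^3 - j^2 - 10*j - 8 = (j + 1)*(j^2 - 2*j - 8) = (j + 1)*(j + 2)*(j - 4)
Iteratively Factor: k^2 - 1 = (k - 1)*(k + 1)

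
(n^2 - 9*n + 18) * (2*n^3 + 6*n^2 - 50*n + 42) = 2*n^5 - 12*n^4 - 68*n^3 + 600*n^2 - 1278*n + 756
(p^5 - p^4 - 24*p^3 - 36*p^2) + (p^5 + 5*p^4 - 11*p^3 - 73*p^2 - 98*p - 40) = 2*p^5 + 4*p^4 - 35*p^3 - 109*p^2 - 98*p - 40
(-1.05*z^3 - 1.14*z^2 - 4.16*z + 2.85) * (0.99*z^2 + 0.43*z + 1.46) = -1.0395*z^5 - 1.5801*z^4 - 6.1416*z^3 - 0.6317*z^2 - 4.8481*z + 4.161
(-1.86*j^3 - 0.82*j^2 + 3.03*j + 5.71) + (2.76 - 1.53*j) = -1.86*j^3 - 0.82*j^2 + 1.5*j + 8.47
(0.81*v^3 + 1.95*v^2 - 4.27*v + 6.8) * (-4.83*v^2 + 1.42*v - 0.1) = -3.9123*v^5 - 8.2683*v^4 + 23.3121*v^3 - 39.1024*v^2 + 10.083*v - 0.68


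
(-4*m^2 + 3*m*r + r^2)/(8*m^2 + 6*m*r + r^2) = (-m + r)/(2*m + r)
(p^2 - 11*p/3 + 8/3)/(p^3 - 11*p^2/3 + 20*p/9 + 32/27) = 9*(p - 1)/(9*p^2 - 9*p - 4)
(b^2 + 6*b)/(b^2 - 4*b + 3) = b*(b + 6)/(b^2 - 4*b + 3)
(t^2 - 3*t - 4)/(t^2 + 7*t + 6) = (t - 4)/(t + 6)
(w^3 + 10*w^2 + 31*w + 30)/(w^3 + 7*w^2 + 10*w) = (w + 3)/w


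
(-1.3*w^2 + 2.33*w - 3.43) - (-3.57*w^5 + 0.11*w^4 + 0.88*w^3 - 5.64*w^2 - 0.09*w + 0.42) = 3.57*w^5 - 0.11*w^4 - 0.88*w^3 + 4.34*w^2 + 2.42*w - 3.85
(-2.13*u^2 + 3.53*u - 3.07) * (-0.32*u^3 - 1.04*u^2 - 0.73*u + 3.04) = 0.6816*u^5 + 1.0856*u^4 - 1.1339*u^3 - 5.8593*u^2 + 12.9723*u - 9.3328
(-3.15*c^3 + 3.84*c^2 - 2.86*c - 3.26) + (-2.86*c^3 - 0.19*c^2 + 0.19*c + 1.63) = -6.01*c^3 + 3.65*c^2 - 2.67*c - 1.63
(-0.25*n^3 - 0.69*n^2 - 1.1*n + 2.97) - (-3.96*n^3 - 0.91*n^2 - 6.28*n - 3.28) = 3.71*n^3 + 0.22*n^2 + 5.18*n + 6.25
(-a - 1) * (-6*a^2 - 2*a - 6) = 6*a^3 + 8*a^2 + 8*a + 6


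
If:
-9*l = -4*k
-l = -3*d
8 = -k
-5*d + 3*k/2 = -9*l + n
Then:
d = -32/27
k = -8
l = -32/9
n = -1028/27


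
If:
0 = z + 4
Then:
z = -4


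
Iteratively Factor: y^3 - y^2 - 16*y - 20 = (y + 2)*(y^2 - 3*y - 10) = (y + 2)^2*(y - 5)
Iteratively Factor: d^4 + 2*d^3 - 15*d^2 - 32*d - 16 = (d + 4)*(d^3 - 2*d^2 - 7*d - 4) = (d - 4)*(d + 4)*(d^2 + 2*d + 1) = (d - 4)*(d + 1)*(d + 4)*(d + 1)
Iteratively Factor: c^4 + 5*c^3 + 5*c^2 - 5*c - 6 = (c + 2)*(c^3 + 3*c^2 - c - 3) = (c + 2)*(c + 3)*(c^2 - 1) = (c - 1)*(c + 2)*(c + 3)*(c + 1)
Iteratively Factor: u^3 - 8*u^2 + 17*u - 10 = (u - 1)*(u^2 - 7*u + 10) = (u - 5)*(u - 1)*(u - 2)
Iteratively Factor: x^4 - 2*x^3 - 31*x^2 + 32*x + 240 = (x - 4)*(x^3 + 2*x^2 - 23*x - 60) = (x - 5)*(x - 4)*(x^2 + 7*x + 12) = (x - 5)*(x - 4)*(x + 4)*(x + 3)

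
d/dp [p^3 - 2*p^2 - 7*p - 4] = 3*p^2 - 4*p - 7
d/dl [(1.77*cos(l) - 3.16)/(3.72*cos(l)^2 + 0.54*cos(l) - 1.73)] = (6.5844*cos(l)^2 - 23.5104*cos(l) + 1.3557)*sin(l)/(13.8384*cos(l)^4 + 4.0176*cos(l)^3 - 12.5796*cos(l)^2 - 1.8684*cos(l) + 2.9929)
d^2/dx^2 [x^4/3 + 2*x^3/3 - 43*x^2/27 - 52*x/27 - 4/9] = 4*x^2 + 4*x - 86/27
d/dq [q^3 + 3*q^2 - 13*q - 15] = 3*q^2 + 6*q - 13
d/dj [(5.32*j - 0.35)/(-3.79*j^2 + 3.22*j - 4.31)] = (20.1628*j^2 - 2.653*j - 21.8022)/(14.3641*j^4 - 24.4076*j^3 + 43.0382*j^2 - 27.7564*j + 18.5761)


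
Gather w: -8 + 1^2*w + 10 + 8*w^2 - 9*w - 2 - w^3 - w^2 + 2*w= -w^3 + 7*w^2 - 6*w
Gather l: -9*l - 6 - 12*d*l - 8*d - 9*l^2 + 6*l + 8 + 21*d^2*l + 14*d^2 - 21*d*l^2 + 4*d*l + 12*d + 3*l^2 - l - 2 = 14*d^2 + 4*d + l^2*(-21*d - 6) + l*(21*d^2 - 8*d - 4)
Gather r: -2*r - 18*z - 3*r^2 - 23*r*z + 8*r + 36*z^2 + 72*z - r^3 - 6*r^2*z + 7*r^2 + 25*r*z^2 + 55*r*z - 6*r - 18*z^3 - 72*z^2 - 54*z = -r^3 + r^2*(4 - 6*z) + r*(25*z^2 + 32*z) - 18*z^3 - 36*z^2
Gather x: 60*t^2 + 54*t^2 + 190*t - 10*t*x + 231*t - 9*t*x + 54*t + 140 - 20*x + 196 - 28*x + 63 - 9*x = 114*t^2 + 475*t + x*(-19*t - 57) + 399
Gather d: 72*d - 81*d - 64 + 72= 8 - 9*d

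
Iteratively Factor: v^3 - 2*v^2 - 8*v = (v - 4)*(v^2 + 2*v) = (v - 4)*(v + 2)*(v)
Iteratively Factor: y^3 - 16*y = (y)*(y^2 - 16) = y*(y - 4)*(y + 4)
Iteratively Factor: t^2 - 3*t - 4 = (t - 4)*(t + 1)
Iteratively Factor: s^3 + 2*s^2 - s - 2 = (s - 1)*(s^2 + 3*s + 2) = (s - 1)*(s + 2)*(s + 1)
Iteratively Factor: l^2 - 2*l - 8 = (l - 4)*(l + 2)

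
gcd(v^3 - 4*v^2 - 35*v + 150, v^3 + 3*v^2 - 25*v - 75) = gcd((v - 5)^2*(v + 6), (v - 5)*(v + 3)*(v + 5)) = v - 5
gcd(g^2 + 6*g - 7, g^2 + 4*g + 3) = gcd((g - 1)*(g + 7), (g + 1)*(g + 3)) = 1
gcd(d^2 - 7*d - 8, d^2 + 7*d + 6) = d + 1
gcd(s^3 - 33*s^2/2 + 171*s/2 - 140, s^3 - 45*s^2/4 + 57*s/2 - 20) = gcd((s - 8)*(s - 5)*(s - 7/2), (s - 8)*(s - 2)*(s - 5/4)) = s - 8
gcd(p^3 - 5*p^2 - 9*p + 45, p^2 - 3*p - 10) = p - 5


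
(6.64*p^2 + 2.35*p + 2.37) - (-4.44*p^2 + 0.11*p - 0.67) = 11.08*p^2 + 2.24*p + 3.04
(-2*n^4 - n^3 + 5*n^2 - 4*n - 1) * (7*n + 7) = -14*n^5 - 21*n^4 + 28*n^3 + 7*n^2 - 35*n - 7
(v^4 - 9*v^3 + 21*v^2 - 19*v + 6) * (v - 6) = v^5 - 15*v^4 + 75*v^3 - 145*v^2 + 120*v - 36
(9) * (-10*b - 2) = -90*b - 18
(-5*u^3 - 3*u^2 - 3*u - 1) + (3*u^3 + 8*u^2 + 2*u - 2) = -2*u^3 + 5*u^2 - u - 3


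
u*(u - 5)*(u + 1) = u^3 - 4*u^2 - 5*u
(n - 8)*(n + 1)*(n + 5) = n^3 - 2*n^2 - 43*n - 40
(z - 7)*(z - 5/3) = z^2 - 26*z/3 + 35/3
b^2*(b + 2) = b^3 + 2*b^2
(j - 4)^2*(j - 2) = j^3 - 10*j^2 + 32*j - 32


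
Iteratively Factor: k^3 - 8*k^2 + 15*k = (k - 5)*(k^2 - 3*k) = k*(k - 5)*(k - 3)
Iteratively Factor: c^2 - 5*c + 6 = (c - 2)*(c - 3)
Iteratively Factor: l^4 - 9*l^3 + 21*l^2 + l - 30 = (l - 2)*(l^3 - 7*l^2 + 7*l + 15) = (l - 2)*(l + 1)*(l^2 - 8*l + 15) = (l - 5)*(l - 2)*(l + 1)*(l - 3)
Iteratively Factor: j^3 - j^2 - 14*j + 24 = (j - 3)*(j^2 + 2*j - 8) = (j - 3)*(j - 2)*(j + 4)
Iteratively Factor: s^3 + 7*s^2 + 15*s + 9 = (s + 3)*(s^2 + 4*s + 3) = (s + 3)^2*(s + 1)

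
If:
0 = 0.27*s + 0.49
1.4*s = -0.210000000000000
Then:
No Solution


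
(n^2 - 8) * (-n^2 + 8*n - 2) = -n^4 + 8*n^3 + 6*n^2 - 64*n + 16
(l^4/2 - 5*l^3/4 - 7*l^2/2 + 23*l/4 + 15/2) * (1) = l^4/2 - 5*l^3/4 - 7*l^2/2 + 23*l/4 + 15/2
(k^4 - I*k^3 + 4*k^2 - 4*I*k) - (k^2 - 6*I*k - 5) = k^4 - I*k^3 + 3*k^2 + 2*I*k + 5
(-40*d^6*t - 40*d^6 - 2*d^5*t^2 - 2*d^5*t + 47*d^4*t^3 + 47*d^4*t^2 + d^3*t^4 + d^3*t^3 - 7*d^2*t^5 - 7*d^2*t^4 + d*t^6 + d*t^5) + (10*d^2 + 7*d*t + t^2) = -40*d^6*t - 40*d^6 - 2*d^5*t^2 - 2*d^5*t + 47*d^4*t^3 + 47*d^4*t^2 + d^3*t^4 + d^3*t^3 - 7*d^2*t^5 - 7*d^2*t^4 + 10*d^2 + d*t^6 + d*t^5 + 7*d*t + t^2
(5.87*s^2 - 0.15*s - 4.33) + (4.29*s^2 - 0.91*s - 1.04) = 10.16*s^2 - 1.06*s - 5.37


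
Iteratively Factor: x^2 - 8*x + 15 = (x - 3)*(x - 5)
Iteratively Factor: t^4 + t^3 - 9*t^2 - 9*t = (t)*(t^3 + t^2 - 9*t - 9) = t*(t + 3)*(t^2 - 2*t - 3) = t*(t + 1)*(t + 3)*(t - 3)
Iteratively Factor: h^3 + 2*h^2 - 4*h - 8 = (h + 2)*(h^2 - 4) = (h + 2)^2*(h - 2)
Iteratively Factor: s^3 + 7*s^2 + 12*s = (s)*(s^2 + 7*s + 12) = s*(s + 3)*(s + 4)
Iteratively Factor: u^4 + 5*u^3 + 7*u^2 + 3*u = (u)*(u^3 + 5*u^2 + 7*u + 3) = u*(u + 3)*(u^2 + 2*u + 1) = u*(u + 1)*(u + 3)*(u + 1)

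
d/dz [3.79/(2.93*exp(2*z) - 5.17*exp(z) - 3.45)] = (19.5943 - 22.2094*exp(z))*exp(z)/(-2.93*exp(2*z) + 5.17*exp(z) + 3.45)^2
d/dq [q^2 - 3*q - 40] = 2*q - 3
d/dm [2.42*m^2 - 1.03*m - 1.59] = 4.84*m - 1.03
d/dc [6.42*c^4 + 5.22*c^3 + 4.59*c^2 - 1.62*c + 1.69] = 25.68*c^3 + 15.66*c^2 + 9.18*c - 1.62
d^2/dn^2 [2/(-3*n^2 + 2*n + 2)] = 4*(-9*n^2 + 6*n + 4*(3*n - 1)^2 + 6)/(-3*n^2 + 2*n + 2)^3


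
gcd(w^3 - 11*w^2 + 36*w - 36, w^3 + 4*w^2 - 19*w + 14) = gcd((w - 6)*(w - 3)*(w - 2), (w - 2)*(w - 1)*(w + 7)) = w - 2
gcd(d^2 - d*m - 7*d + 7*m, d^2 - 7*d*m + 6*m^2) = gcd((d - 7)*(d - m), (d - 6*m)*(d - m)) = d - m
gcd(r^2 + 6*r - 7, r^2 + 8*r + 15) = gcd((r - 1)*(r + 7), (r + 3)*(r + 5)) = 1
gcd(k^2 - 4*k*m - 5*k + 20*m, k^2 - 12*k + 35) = k - 5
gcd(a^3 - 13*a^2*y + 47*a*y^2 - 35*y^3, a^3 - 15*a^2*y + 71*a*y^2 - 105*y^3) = a^2 - 12*a*y + 35*y^2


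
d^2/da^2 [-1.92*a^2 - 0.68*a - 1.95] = -3.84000000000000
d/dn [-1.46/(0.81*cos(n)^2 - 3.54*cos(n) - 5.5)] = (5.1684 - 2.3652*cos(n))*sin(n)/(-0.81*cos(n)^2 + 3.54*cos(n) + 5.5)^2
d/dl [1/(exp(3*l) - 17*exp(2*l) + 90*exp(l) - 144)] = (-3*exp(2*l) + 34*exp(l) - 90)*exp(l)/(exp(3*l) - 17*exp(2*l) + 90*exp(l) - 144)^2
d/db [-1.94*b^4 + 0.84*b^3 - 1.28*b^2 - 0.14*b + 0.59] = -7.76*b^3 + 2.52*b^2 - 2.56*b - 0.14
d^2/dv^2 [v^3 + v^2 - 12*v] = 6*v + 2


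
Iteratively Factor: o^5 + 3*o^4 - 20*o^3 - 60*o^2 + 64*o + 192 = (o + 3)*(o^4 - 20*o^2 + 64) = (o - 2)*(o + 3)*(o^3 + 2*o^2 - 16*o - 32) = (o - 2)*(o + 2)*(o + 3)*(o^2 - 16) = (o - 2)*(o + 2)*(o + 3)*(o + 4)*(o - 4)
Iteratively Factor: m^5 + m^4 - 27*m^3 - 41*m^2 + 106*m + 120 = (m - 2)*(m^4 + 3*m^3 - 21*m^2 - 83*m - 60) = (m - 2)*(m + 3)*(m^3 - 21*m - 20) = (m - 2)*(m + 3)*(m + 4)*(m^2 - 4*m - 5) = (m - 2)*(m + 1)*(m + 3)*(m + 4)*(m - 5)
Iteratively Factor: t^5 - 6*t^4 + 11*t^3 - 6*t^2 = (t)*(t^4 - 6*t^3 + 11*t^2 - 6*t) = t^2*(t^3 - 6*t^2 + 11*t - 6) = t^2*(t - 2)*(t^2 - 4*t + 3) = t^2*(t - 2)*(t - 1)*(t - 3)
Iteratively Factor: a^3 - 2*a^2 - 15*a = (a - 5)*(a^2 + 3*a) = (a - 5)*(a + 3)*(a)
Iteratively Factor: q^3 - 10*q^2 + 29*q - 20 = (q - 1)*(q^2 - 9*q + 20) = (q - 5)*(q - 1)*(q - 4)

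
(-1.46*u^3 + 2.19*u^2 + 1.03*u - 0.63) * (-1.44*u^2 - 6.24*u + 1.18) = 2.1024*u^5 + 5.9568*u^4 - 16.8716*u^3 - 2.9358*u^2 + 5.1466*u - 0.7434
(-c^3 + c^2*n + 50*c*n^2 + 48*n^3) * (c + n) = -c^4 + 51*c^2*n^2 + 98*c*n^3 + 48*n^4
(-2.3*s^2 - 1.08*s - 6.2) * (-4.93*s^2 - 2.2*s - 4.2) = 11.339*s^4 + 10.3844*s^3 + 42.602*s^2 + 18.176*s + 26.04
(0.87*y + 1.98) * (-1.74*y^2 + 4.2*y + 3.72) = -1.5138*y^3 + 0.2088*y^2 + 11.5524*y + 7.3656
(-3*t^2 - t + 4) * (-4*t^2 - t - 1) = 12*t^4 + 7*t^3 - 12*t^2 - 3*t - 4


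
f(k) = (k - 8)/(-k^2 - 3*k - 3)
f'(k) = (k - 8)*(2*k + 3)/(-k^2 - 3*k - 3)^2 + 1/(-k^2 - 3*k - 3) = (-k^2 - 3*k + (k - 8)*(2*k + 3) - 3)/(k^2 + 3*k + 3)^2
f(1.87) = 0.51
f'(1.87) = -0.36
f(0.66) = 1.36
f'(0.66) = -1.27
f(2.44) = 0.34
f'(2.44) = -0.23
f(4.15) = 0.12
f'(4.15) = -0.07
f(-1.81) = 11.59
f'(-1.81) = 7.31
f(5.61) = 0.05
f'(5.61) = -0.03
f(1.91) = 0.49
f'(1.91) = -0.35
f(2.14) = 0.42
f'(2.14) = -0.29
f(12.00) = -0.02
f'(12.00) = 0.00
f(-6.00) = 0.67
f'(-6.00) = 0.24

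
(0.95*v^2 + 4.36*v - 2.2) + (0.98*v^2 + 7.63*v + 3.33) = 1.93*v^2 + 11.99*v + 1.13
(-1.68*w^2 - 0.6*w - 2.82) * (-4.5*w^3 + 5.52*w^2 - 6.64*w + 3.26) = 7.56*w^5 - 6.5736*w^4 + 20.5332*w^3 - 17.0592*w^2 + 16.7688*w - 9.1932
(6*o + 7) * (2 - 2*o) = -12*o^2 - 2*o + 14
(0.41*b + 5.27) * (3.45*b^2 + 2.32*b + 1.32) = 1.4145*b^3 + 19.1327*b^2 + 12.7676*b + 6.9564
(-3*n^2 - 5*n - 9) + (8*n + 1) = -3*n^2 + 3*n - 8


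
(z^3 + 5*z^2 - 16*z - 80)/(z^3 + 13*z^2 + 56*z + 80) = (z - 4)/(z + 4)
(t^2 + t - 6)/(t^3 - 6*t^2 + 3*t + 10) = (t + 3)/(t^2 - 4*t - 5)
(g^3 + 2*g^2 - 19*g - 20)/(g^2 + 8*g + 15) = (g^2 - 3*g - 4)/(g + 3)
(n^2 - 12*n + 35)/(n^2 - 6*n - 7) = (n - 5)/(n + 1)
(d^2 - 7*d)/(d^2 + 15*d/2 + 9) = 2*d*(d - 7)/(2*d^2 + 15*d + 18)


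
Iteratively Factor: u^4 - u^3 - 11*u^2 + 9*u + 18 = (u + 1)*(u^3 - 2*u^2 - 9*u + 18) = (u - 2)*(u + 1)*(u^2 - 9) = (u - 2)*(u + 1)*(u + 3)*(u - 3)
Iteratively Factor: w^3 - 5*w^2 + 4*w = (w - 4)*(w^2 - w) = w*(w - 4)*(w - 1)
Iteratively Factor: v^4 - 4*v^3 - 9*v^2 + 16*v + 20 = (v - 5)*(v^3 + v^2 - 4*v - 4) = (v - 5)*(v + 1)*(v^2 - 4) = (v - 5)*(v + 1)*(v + 2)*(v - 2)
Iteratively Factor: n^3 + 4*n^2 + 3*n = (n + 3)*(n^2 + n) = (n + 1)*(n + 3)*(n)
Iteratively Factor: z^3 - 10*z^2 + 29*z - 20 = (z - 1)*(z^2 - 9*z + 20) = (z - 4)*(z - 1)*(z - 5)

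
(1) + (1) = 2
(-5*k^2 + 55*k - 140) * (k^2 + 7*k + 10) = -5*k^4 + 20*k^3 + 195*k^2 - 430*k - 1400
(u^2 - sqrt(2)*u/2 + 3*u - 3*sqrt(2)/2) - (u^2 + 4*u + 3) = -u - sqrt(2)*u/2 - 3 - 3*sqrt(2)/2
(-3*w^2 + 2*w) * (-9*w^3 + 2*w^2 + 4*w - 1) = 27*w^5 - 24*w^4 - 8*w^3 + 11*w^2 - 2*w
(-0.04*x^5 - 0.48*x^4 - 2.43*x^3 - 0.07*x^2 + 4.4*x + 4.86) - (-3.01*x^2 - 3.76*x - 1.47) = -0.04*x^5 - 0.48*x^4 - 2.43*x^3 + 2.94*x^2 + 8.16*x + 6.33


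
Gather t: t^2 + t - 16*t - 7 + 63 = t^2 - 15*t + 56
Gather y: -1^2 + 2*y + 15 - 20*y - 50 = -18*y - 36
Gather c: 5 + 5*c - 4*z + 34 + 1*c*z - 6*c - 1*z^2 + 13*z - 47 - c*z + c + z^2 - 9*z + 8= 0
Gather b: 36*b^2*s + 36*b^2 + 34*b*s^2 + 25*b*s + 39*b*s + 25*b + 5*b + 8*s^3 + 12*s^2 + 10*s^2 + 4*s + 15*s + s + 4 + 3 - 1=b^2*(36*s + 36) + b*(34*s^2 + 64*s + 30) + 8*s^3 + 22*s^2 + 20*s + 6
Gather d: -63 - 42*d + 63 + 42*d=0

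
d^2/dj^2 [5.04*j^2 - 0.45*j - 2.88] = 10.0800000000000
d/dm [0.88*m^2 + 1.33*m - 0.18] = 1.76*m + 1.33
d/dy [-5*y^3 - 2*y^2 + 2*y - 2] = -15*y^2 - 4*y + 2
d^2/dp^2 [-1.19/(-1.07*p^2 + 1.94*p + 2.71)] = (2.724862*p^2 - 4.940404*p - 1.19*(2.14*p - 1.94)*(4.28*p - 3.88) - 6.901286)/(-1.07*p^2 + 1.94*p + 2.71)^3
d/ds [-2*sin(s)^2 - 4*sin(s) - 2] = -4*(sin(s) + 1)*cos(s)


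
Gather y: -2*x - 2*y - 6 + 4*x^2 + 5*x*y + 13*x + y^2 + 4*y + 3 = 4*x^2 + 11*x + y^2 + y*(5*x + 2) - 3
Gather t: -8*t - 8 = -8*t - 8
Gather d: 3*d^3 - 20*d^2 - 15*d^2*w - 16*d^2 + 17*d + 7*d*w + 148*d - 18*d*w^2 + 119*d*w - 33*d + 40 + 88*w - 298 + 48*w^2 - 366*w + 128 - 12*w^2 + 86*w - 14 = 3*d^3 + d^2*(-15*w - 36) + d*(-18*w^2 + 126*w + 132) + 36*w^2 - 192*w - 144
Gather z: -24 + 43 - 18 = 1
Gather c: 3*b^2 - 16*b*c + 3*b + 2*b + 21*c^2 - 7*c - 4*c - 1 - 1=3*b^2 + 5*b + 21*c^2 + c*(-16*b - 11) - 2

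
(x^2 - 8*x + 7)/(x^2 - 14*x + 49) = (x - 1)/(x - 7)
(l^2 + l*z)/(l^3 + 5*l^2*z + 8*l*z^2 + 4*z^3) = l/(l^2 + 4*l*z + 4*z^2)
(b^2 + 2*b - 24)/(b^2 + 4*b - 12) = (b - 4)/(b - 2)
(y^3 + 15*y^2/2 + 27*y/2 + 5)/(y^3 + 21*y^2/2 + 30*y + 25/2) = (y + 2)/(y + 5)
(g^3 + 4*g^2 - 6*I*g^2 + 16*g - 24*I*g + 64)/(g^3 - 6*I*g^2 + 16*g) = (g + 4)/g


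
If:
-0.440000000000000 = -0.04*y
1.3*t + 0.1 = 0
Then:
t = -0.08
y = 11.00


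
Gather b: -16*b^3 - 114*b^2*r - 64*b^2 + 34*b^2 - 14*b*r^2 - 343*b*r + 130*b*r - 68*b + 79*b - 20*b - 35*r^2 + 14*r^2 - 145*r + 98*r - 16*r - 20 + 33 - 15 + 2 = -16*b^3 + b^2*(-114*r - 30) + b*(-14*r^2 - 213*r - 9) - 21*r^2 - 63*r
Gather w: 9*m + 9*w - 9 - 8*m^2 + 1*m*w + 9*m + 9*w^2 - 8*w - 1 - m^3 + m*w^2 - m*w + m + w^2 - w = -m^3 - 8*m^2 + 19*m + w^2*(m + 10) - 10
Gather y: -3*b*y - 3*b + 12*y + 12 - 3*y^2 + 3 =-3*b - 3*y^2 + y*(12 - 3*b) + 15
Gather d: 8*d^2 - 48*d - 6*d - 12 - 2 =8*d^2 - 54*d - 14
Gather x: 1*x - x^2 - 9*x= -x^2 - 8*x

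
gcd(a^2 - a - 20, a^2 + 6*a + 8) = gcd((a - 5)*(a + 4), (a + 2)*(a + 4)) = a + 4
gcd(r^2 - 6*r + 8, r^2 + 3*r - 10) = r - 2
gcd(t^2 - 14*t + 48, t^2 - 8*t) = t - 8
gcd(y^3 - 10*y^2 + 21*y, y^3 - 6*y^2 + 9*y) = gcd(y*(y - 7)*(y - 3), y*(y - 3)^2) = y^2 - 3*y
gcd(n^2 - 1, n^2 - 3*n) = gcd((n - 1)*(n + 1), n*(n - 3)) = 1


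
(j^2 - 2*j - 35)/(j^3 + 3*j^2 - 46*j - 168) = (j + 5)/(j^2 + 10*j + 24)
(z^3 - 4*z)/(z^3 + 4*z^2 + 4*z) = (z - 2)/(z + 2)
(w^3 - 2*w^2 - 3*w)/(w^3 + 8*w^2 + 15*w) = (w^2 - 2*w - 3)/(w^2 + 8*w + 15)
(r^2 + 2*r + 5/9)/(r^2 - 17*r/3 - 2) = (r + 5/3)/(r - 6)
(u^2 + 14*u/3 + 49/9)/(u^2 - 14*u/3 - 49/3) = (u + 7/3)/(u - 7)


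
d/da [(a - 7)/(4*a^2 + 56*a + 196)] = (21 - a)/(4*(a^3 + 21*a^2 + 147*a + 343))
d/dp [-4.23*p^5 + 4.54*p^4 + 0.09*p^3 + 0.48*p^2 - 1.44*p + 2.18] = -21.15*p^4 + 18.16*p^3 + 0.27*p^2 + 0.96*p - 1.44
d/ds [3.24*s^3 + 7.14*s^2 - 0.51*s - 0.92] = 9.72*s^2 + 14.28*s - 0.51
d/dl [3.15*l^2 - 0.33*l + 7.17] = 6.3*l - 0.33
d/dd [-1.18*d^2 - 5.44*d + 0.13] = -2.36*d - 5.44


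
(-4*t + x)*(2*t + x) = -8*t^2 - 2*t*x + x^2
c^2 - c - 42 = (c - 7)*(c + 6)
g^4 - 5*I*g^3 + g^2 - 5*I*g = g*(g - 5*I)*(g - I)*(g + I)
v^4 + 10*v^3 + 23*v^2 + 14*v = v*(v + 1)*(v + 2)*(v + 7)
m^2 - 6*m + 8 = (m - 4)*(m - 2)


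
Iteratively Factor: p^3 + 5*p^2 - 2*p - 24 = (p - 2)*(p^2 + 7*p + 12) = (p - 2)*(p + 4)*(p + 3)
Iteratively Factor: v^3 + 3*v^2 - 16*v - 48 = (v + 3)*(v^2 - 16) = (v - 4)*(v + 3)*(v + 4)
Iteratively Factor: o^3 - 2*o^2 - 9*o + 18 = (o - 2)*(o^2 - 9) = (o - 3)*(o - 2)*(o + 3)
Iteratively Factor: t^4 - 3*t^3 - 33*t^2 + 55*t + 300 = (t + 4)*(t^3 - 7*t^2 - 5*t + 75) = (t - 5)*(t + 4)*(t^2 - 2*t - 15) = (t - 5)^2*(t + 4)*(t + 3)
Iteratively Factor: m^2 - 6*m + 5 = (m - 5)*(m - 1)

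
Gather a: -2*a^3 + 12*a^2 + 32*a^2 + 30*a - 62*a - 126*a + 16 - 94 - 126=-2*a^3 + 44*a^2 - 158*a - 204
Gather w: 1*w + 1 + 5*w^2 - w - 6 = 5*w^2 - 5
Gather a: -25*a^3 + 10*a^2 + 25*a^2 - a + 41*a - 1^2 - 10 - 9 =-25*a^3 + 35*a^2 + 40*a - 20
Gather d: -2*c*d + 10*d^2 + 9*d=10*d^2 + d*(9 - 2*c)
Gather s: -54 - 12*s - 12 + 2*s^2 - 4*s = 2*s^2 - 16*s - 66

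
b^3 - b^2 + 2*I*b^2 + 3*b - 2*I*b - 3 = (b - 1)*(b - I)*(b + 3*I)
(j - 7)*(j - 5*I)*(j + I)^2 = j^4 - 7*j^3 - 3*I*j^3 + 9*j^2 + 21*I*j^2 - 63*j + 5*I*j - 35*I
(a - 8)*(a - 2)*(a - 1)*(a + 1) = a^4 - 10*a^3 + 15*a^2 + 10*a - 16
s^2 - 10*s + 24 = (s - 6)*(s - 4)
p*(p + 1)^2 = p^3 + 2*p^2 + p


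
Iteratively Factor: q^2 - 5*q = (q - 5)*(q)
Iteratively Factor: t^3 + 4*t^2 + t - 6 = (t - 1)*(t^2 + 5*t + 6) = (t - 1)*(t + 2)*(t + 3)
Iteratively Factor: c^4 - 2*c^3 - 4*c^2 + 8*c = (c - 2)*(c^3 - 4*c) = c*(c - 2)*(c^2 - 4) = c*(c - 2)*(c + 2)*(c - 2)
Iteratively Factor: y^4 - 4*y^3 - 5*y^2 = (y)*(y^3 - 4*y^2 - 5*y) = y*(y - 5)*(y^2 + y) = y*(y - 5)*(y + 1)*(y)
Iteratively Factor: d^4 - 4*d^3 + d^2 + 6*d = (d - 2)*(d^3 - 2*d^2 - 3*d) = d*(d - 2)*(d^2 - 2*d - 3) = d*(d - 2)*(d + 1)*(d - 3)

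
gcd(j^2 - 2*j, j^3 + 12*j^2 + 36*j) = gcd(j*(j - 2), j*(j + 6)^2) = j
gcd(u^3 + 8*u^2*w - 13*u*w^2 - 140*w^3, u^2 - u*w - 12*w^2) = u - 4*w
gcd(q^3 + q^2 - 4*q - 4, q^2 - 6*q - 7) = q + 1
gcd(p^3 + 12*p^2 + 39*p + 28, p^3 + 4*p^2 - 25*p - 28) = p^2 + 8*p + 7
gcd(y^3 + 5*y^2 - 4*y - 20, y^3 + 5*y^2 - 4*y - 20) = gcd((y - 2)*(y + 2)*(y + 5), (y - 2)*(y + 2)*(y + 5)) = y^3 + 5*y^2 - 4*y - 20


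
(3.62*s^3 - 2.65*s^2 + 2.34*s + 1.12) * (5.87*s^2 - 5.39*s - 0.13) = 21.2494*s^5 - 35.0673*s^4 + 27.5487*s^3 - 5.6937*s^2 - 6.341*s - 0.1456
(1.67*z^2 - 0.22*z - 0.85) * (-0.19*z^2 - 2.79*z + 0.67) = -0.3173*z^4 - 4.6175*z^3 + 1.8942*z^2 + 2.2241*z - 0.5695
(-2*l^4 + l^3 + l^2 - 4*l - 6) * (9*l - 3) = -18*l^5 + 15*l^4 + 6*l^3 - 39*l^2 - 42*l + 18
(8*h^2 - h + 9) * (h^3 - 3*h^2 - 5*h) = 8*h^5 - 25*h^4 - 28*h^3 - 22*h^2 - 45*h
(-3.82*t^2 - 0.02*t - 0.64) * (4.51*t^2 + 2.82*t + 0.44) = -17.2282*t^4 - 10.8626*t^3 - 4.6236*t^2 - 1.8136*t - 0.2816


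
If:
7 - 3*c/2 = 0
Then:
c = 14/3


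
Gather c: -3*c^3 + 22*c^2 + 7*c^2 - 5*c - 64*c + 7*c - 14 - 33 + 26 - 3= -3*c^3 + 29*c^2 - 62*c - 24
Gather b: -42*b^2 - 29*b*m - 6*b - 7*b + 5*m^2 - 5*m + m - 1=-42*b^2 + b*(-29*m - 13) + 5*m^2 - 4*m - 1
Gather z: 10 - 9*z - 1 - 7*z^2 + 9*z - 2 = 7 - 7*z^2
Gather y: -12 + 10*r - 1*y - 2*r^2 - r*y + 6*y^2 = -2*r^2 + 10*r + 6*y^2 + y*(-r - 1) - 12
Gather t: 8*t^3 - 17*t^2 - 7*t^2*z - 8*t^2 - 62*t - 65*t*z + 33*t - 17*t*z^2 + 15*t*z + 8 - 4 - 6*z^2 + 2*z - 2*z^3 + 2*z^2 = 8*t^3 + t^2*(-7*z - 25) + t*(-17*z^2 - 50*z - 29) - 2*z^3 - 4*z^2 + 2*z + 4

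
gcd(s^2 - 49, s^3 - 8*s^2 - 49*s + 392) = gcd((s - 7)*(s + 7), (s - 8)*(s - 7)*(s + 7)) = s^2 - 49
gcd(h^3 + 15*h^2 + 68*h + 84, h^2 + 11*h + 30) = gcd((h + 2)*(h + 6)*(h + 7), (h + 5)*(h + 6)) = h + 6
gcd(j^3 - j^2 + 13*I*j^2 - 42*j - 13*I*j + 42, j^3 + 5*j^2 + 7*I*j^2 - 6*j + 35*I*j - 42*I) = j^2 + j*(-1 + 7*I) - 7*I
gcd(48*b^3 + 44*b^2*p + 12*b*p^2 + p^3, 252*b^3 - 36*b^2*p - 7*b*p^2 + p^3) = 6*b + p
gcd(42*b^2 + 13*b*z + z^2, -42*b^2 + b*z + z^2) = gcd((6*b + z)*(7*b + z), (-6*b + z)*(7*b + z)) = 7*b + z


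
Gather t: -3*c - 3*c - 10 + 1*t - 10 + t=-6*c + 2*t - 20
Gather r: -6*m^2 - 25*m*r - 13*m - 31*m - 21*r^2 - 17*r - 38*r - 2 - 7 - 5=-6*m^2 - 44*m - 21*r^2 + r*(-25*m - 55) - 14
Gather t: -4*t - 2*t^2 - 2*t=-2*t^2 - 6*t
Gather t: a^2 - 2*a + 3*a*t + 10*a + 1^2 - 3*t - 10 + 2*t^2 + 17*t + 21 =a^2 + 8*a + 2*t^2 + t*(3*a + 14) + 12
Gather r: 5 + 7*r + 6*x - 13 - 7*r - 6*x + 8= 0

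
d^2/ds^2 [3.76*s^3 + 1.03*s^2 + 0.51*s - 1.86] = 22.56*s + 2.06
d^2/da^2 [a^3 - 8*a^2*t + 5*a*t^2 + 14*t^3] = 6*a - 16*t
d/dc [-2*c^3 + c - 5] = 1 - 6*c^2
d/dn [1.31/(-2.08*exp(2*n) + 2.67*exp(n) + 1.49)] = (5.4496*exp(n) - 3.4977)*exp(n)/(-2.08*exp(2*n) + 2.67*exp(n) + 1.49)^2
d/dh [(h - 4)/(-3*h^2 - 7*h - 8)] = (-3*h^2 - 7*h + (h - 4)*(6*h + 7) - 8)/(3*h^2 + 7*h + 8)^2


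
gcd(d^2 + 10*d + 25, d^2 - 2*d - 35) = d + 5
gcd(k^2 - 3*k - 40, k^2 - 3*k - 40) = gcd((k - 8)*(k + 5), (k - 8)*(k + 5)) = k^2 - 3*k - 40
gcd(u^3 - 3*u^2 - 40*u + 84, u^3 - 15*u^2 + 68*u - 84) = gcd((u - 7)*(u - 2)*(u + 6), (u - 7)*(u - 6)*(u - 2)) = u^2 - 9*u + 14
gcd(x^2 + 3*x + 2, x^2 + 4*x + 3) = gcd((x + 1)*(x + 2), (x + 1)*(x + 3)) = x + 1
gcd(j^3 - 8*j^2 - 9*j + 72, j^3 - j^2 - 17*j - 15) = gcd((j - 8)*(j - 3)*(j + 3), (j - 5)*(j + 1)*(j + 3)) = j + 3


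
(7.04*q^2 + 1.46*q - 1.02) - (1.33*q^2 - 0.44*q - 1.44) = 5.71*q^2 + 1.9*q + 0.42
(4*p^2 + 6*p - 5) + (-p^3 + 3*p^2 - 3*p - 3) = -p^3 + 7*p^2 + 3*p - 8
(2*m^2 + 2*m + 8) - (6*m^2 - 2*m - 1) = -4*m^2 + 4*m + 9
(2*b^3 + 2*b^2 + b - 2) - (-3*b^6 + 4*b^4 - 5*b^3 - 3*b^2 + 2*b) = 3*b^6 - 4*b^4 + 7*b^3 + 5*b^2 - b - 2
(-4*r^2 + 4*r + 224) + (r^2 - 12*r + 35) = -3*r^2 - 8*r + 259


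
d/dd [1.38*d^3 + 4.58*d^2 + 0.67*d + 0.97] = 4.14*d^2 + 9.16*d + 0.67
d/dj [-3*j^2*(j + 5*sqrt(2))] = 3*j*(-3*j - 10*sqrt(2))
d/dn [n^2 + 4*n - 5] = 2*n + 4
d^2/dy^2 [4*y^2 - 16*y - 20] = 8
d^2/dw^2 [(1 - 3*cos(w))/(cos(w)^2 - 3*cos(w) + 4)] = 2*(-27*(1 - cos(2*w))^2*cos(w) - 5*(1 - cos(2*w))^2 - 147*cos(w) - 118*cos(2*w) + 45*cos(3*w) + 6*cos(5*w) + 150)/(6*cos(w) - cos(2*w) - 9)^3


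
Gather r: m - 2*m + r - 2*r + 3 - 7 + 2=-m - r - 2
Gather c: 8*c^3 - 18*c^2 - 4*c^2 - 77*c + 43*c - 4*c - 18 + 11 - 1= 8*c^3 - 22*c^2 - 38*c - 8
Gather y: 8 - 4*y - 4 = 4 - 4*y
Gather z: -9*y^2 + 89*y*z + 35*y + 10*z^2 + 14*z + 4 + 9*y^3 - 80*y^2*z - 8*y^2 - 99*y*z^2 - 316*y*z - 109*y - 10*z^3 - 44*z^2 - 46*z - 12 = 9*y^3 - 17*y^2 - 74*y - 10*z^3 + z^2*(-99*y - 34) + z*(-80*y^2 - 227*y - 32) - 8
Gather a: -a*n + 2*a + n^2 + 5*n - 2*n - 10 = a*(2 - n) + n^2 + 3*n - 10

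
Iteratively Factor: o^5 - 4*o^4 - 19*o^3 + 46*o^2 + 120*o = (o + 2)*(o^4 - 6*o^3 - 7*o^2 + 60*o) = (o + 2)*(o + 3)*(o^3 - 9*o^2 + 20*o) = o*(o + 2)*(o + 3)*(o^2 - 9*o + 20) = o*(o - 4)*(o + 2)*(o + 3)*(o - 5)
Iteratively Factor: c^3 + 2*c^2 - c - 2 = (c + 2)*(c^2 - 1) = (c - 1)*(c + 2)*(c + 1)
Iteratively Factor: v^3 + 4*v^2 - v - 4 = (v + 1)*(v^2 + 3*v - 4) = (v - 1)*(v + 1)*(v + 4)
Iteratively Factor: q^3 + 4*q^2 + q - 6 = (q + 2)*(q^2 + 2*q - 3) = (q + 2)*(q + 3)*(q - 1)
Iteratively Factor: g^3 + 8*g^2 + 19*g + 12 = (g + 1)*(g^2 + 7*g + 12) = (g + 1)*(g + 4)*(g + 3)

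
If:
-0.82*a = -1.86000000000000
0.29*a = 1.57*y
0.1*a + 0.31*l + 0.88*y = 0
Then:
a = 2.27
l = -1.92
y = 0.42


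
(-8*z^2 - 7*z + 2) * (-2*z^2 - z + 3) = 16*z^4 + 22*z^3 - 21*z^2 - 23*z + 6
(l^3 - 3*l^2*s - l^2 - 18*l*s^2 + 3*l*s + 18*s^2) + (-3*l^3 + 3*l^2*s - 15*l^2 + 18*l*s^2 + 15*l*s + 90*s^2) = -2*l^3 - 16*l^2 + 18*l*s + 108*s^2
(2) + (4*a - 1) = 4*a + 1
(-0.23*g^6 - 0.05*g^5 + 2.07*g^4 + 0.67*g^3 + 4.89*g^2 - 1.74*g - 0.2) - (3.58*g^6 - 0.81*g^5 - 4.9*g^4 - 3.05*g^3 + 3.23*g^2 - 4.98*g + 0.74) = -3.81*g^6 + 0.76*g^5 + 6.97*g^4 + 3.72*g^3 + 1.66*g^2 + 3.24*g - 0.94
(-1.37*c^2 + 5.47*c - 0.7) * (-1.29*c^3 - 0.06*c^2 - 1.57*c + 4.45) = 1.7673*c^5 - 6.9741*c^4 + 2.7257*c^3 - 14.6424*c^2 + 25.4405*c - 3.115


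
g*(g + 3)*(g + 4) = g^3 + 7*g^2 + 12*g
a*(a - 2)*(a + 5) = a^3 + 3*a^2 - 10*a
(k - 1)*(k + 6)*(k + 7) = k^3 + 12*k^2 + 29*k - 42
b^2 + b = b*(b + 1)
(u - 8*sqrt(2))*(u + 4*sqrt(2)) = u^2 - 4*sqrt(2)*u - 64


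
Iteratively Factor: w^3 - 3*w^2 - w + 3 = (w - 1)*(w^2 - 2*w - 3) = (w - 3)*(w - 1)*(w + 1)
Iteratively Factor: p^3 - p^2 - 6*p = (p)*(p^2 - p - 6) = p*(p - 3)*(p + 2)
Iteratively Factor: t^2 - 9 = (t + 3)*(t - 3)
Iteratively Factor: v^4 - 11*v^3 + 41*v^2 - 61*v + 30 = (v - 3)*(v^3 - 8*v^2 + 17*v - 10) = (v - 5)*(v - 3)*(v^2 - 3*v + 2) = (v - 5)*(v - 3)*(v - 2)*(v - 1)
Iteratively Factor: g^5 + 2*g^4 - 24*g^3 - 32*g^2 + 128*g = (g - 4)*(g^4 + 6*g^3 - 32*g) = (g - 4)*(g + 4)*(g^3 + 2*g^2 - 8*g) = (g - 4)*(g - 2)*(g + 4)*(g^2 + 4*g) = (g - 4)*(g - 2)*(g + 4)^2*(g)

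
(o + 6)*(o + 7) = o^2 + 13*o + 42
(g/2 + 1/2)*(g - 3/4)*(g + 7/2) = g^3/2 + 15*g^2/8 + g/16 - 21/16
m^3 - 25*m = m*(m - 5)*(m + 5)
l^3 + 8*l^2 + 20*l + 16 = (l + 2)^2*(l + 4)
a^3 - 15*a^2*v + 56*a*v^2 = a*(a - 8*v)*(a - 7*v)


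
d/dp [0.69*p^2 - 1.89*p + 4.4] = 1.38*p - 1.89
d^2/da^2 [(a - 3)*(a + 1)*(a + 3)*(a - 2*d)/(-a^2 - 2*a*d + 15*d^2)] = 2*(-a^6 - 6*a^5*d + 33*a^4*d^2 + 278*a^3*d^3 - 23*a^3*d^2 - 36*a^3*d + 9*a^3 - 1530*a^2*d^4 + 180*a^2*d^3 + 405*a^2*d^2 - 54*a^2*d + 1350*a*d^5 - 675*a*d^4 - 810*a*d^3 + 297*a*d^2 + 450*d^5 + 1485*d^4 - 72*d^3)/(a^6 + 6*a^5*d - 33*a^4*d^2 - 172*a^3*d^3 + 495*a^2*d^4 + 1350*a*d^5 - 3375*d^6)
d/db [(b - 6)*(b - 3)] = 2*b - 9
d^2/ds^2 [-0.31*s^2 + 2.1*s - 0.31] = -0.620000000000000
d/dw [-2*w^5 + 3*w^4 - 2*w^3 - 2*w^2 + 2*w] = -10*w^4 + 12*w^3 - 6*w^2 - 4*w + 2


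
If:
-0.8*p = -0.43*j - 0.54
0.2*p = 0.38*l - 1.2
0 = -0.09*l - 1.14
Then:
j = -57.19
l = -12.67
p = -30.07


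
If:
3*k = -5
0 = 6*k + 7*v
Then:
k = -5/3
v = 10/7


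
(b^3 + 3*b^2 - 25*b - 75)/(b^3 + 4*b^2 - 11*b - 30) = (b^2 - 2*b - 15)/(b^2 - b - 6)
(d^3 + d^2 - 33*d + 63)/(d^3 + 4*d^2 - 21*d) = (d - 3)/d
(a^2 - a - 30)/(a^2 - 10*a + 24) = (a + 5)/(a - 4)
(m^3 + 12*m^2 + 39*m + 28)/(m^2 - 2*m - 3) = (m^2 + 11*m + 28)/(m - 3)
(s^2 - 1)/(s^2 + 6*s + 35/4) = 4*(s^2 - 1)/(4*s^2 + 24*s + 35)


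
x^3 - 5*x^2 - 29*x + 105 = (x - 7)*(x - 3)*(x + 5)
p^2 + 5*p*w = p*(p + 5*w)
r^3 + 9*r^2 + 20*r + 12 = (r + 1)*(r + 2)*(r + 6)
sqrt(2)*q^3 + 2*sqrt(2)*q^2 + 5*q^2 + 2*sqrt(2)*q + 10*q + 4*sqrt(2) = (q + 2)*(q + 2*sqrt(2))*(sqrt(2)*q + 1)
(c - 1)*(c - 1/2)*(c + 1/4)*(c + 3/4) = c^4 - c^3/2 - 13*c^2/16 + 7*c/32 + 3/32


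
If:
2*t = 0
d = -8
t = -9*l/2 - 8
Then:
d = -8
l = -16/9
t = 0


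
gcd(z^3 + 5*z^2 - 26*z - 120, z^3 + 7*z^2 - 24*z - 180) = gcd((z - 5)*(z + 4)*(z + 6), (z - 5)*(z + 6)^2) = z^2 + z - 30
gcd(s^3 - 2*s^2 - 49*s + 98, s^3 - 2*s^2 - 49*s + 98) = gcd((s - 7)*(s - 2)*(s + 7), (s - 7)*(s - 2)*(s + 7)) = s^3 - 2*s^2 - 49*s + 98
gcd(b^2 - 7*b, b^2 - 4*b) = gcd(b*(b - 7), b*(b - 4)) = b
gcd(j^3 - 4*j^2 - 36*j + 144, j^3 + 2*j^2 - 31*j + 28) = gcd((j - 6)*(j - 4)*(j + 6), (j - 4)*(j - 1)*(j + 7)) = j - 4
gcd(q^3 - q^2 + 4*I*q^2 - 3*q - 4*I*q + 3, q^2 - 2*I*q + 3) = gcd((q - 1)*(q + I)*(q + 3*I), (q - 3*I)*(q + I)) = q + I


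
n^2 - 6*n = n*(n - 6)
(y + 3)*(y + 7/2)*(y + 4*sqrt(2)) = y^3 + 4*sqrt(2)*y^2 + 13*y^2/2 + 21*y/2 + 26*sqrt(2)*y + 42*sqrt(2)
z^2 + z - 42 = (z - 6)*(z + 7)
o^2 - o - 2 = (o - 2)*(o + 1)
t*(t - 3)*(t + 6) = t^3 + 3*t^2 - 18*t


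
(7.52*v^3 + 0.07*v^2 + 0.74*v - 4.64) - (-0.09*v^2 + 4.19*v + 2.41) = 7.52*v^3 + 0.16*v^2 - 3.45*v - 7.05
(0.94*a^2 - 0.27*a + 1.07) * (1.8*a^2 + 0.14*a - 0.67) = 1.692*a^4 - 0.3544*a^3 + 1.2584*a^2 + 0.3307*a - 0.7169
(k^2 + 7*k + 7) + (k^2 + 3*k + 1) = 2*k^2 + 10*k + 8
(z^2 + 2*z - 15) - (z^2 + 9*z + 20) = -7*z - 35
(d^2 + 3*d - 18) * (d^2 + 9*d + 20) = d^4 + 12*d^3 + 29*d^2 - 102*d - 360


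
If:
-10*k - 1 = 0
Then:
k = -1/10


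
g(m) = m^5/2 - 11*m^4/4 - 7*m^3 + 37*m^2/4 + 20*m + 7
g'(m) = 5*m^4/2 - 11*m^3 - 21*m^2 + 37*m/2 + 20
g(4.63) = -596.78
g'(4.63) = -287.45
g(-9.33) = -49876.48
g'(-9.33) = 25896.97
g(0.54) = 19.18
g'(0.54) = 22.35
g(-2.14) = -4.95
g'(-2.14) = 44.47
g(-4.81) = -1855.56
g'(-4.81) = 2007.49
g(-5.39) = -3331.65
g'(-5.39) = 3142.75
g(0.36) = 15.03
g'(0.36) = 23.47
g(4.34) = -509.97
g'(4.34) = -307.52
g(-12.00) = -168245.00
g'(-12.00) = 67622.00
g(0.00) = 7.00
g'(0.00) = 20.00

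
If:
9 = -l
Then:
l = -9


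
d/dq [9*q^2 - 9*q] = 18*q - 9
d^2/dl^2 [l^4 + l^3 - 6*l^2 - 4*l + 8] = 12*l^2 + 6*l - 12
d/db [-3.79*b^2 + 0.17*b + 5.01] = 0.17 - 7.58*b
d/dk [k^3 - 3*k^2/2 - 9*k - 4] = 3*k^2 - 3*k - 9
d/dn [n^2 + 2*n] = 2*n + 2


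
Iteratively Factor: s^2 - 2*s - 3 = (s - 3)*(s + 1)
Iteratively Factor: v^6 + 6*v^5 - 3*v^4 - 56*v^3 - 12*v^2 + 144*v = (v - 2)*(v^5 + 8*v^4 + 13*v^3 - 30*v^2 - 72*v) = (v - 2)*(v + 3)*(v^4 + 5*v^3 - 2*v^2 - 24*v) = (v - 2)^2*(v + 3)*(v^3 + 7*v^2 + 12*v) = (v - 2)^2*(v + 3)^2*(v^2 + 4*v) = v*(v - 2)^2*(v + 3)^2*(v + 4)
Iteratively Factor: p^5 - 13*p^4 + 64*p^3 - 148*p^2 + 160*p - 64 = (p - 4)*(p^4 - 9*p^3 + 28*p^2 - 36*p + 16) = (p - 4)*(p - 2)*(p^3 - 7*p^2 + 14*p - 8) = (p - 4)^2*(p - 2)*(p^2 - 3*p + 2) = (p - 4)^2*(p - 2)*(p - 1)*(p - 2)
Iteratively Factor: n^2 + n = (n + 1)*(n)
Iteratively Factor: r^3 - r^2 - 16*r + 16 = (r + 4)*(r^2 - 5*r + 4) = (r - 1)*(r + 4)*(r - 4)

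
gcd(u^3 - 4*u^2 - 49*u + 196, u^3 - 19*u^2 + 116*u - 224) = u^2 - 11*u + 28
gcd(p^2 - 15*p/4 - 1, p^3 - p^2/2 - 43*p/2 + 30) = p - 4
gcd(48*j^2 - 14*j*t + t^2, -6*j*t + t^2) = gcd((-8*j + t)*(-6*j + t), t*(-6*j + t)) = -6*j + t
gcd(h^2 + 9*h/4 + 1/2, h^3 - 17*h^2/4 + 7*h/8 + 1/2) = h + 1/4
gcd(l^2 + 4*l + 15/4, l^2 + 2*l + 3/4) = l + 3/2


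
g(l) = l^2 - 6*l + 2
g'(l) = 2*l - 6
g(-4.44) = 48.35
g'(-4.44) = -14.88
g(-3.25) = 32.06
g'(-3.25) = -12.50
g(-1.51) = 13.34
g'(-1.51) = -9.02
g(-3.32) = 32.94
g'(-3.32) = -12.64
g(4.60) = -4.44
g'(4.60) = 3.20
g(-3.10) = 30.21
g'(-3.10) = -12.20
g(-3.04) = 29.48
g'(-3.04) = -12.08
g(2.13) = -6.24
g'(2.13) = -1.74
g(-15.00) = 317.00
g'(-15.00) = -36.00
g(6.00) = 2.00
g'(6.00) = 6.00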